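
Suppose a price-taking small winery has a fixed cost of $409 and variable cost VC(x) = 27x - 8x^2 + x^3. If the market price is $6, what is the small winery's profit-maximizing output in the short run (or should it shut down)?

Shut down

Strip out fixed cost: VC = 27x - 8x^2 + x^3. Then AVC = 27 - 8x + x^2 and MC = 27 - 16x + 3x^2.
The AVC parabola has its vertex at x = 8/2 = 4, where AVC = 27 - 8·4 + 4^2 = $11.
With P < min AVC ($6 < $11), every unit sold adds to the loss.
The firm minimizes its loss by shutting down and losing only its fixed cost of $409.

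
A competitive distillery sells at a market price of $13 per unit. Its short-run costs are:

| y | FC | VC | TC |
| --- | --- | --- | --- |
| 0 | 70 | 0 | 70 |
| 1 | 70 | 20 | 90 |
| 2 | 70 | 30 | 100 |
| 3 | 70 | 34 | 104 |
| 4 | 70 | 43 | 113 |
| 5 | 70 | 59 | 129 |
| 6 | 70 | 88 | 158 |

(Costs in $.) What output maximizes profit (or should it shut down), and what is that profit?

y = 4; profit = -$61

Profit at each row (π = 13y − TC): y=0: -70; y=1: -77; y=2: -74; y=3: -65; y=4: -61; y=5: -64; y=6: -80.
Profit is maximized at y = 4. AVC there is 43/4 = $10.75 ≤ P, so producing beats shutting down (which would give -$70).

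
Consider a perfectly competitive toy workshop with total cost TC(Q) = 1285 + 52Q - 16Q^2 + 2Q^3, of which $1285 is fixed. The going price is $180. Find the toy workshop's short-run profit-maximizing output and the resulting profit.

AVC = 52 - 16Q + 2Q^2 has its minimum $20 at Q = 4; price $180 clears that bar, so the firm operates.
With MC = 52 - 32Q + 6Q^2, P = MC on the upward-sloping part at Q* = 8.
TR = 180·8 = 1440. TC = 1285 + 416 = 1701. Profit = 1440 − 1701 = -$261.
That loss of $261 beats the $1285 the firm would lose by shutting down; producing recovers $1024 of fixed cost.

Profit = -$261 at Q = 8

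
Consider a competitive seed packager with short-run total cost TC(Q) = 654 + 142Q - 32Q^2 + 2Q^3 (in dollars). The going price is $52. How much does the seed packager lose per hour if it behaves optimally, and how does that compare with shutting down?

Profit = -$330 at Q = 9

AVC = 142 - 32Q + 2Q^2 has its minimum $14 at Q = 8; price $52 clears that bar, so the firm operates.
MC = 142 - 64Q + 6Q^2. Setting P = MC and taking the root on the rising branch gives Q* = 9.
TR = 52·9 = 468. TC = 654 + 144 = 798. Profit = 468 − 798 = -$330.
By producing, the firm covers all variable cost plus $324 of fixed cost; shutting down would lose the full $654.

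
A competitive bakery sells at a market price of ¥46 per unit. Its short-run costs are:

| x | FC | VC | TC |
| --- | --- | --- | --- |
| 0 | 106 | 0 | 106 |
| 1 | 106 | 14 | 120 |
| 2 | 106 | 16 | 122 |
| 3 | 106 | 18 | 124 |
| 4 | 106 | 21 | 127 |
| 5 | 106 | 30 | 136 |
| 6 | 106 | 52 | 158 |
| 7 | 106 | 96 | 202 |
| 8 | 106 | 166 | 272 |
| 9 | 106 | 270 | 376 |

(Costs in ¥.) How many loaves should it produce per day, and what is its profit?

x = 7; profit = ¥120

Profit at each row (π = 46x − TC): x=0: -106; x=1: -74; x=2: -30; x=3: 14; x=4: 57; x=5: 94; x=6: 118; x=7: 120; x=8: 96; x=9: 38.
Profit is maximized at x = 7. AVC there is 96/7 = ¥13.71 ≤ P, so producing beats shutting down (which would give -¥106).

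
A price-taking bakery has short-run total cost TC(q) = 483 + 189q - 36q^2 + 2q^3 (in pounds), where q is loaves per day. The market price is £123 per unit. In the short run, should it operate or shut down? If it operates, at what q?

Strip out fixed cost: VC = 189q - 36q^2 + 2q^3. Then AVC = 189 - 36q + 2q^2 and MC = 189 - 72q + 6q^2.
The AVC parabola has its vertex at q = 36/4 = 9, where AVC = 189 - 36·9 + 2·9^2 = £27.
P = £123 exceeds min AVC = £27, so the firm stays open.
Set P = MC: 123 = 189 - 72q + 6q^2 → 66 - 72q + 6q^2 = 0. The roots are q = 1 and q = 11; the profit-maximizing output is on the rising part of MC, so q* = 11.
Check: AVC at q = 11 is £35 ≤ P, so revenue covers variable cost.
Profit = P·q − TC = 123·11 − 868 = £485.

Produce at q = 11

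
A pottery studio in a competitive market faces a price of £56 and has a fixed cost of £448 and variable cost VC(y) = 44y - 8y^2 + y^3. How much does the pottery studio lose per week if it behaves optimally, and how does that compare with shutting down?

Profit = -£304 at y = 6

AVC = 44 - 8y + y^2; min AVC = £28 at y = 4. Since P = £56 ≥ min AVC, the firm produces.
With MC = 44 - 16y + 3y^2, P = MC on the upward-sloping part at y* = 6.
TR = 56·6 = 336. TC = 448 + 192 = 640. Profit = 336 − 640 = -£304.
Shutting down would mean losing the fixed cost of £448, so operating at a loss of £304 is better by £144.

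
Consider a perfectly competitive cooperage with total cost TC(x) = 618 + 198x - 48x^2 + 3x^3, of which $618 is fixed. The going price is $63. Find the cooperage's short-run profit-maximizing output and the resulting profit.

Profit = -$132 at x = 9

AVC = 198 - 48x + 3x^2 has its minimum $6 at x = 8; price $63 clears that bar, so the firm operates.
With MC = 198 - 96x + 9x^2, P = MC on the upward-sloping part at x* = 9.
TR = 63·9 = 567. TC = 618 + 81 = 699. Profit = 567 − 699 = -$132.
By producing, the firm covers all variable cost plus $486 of fixed cost; shutting down would lose the full $618.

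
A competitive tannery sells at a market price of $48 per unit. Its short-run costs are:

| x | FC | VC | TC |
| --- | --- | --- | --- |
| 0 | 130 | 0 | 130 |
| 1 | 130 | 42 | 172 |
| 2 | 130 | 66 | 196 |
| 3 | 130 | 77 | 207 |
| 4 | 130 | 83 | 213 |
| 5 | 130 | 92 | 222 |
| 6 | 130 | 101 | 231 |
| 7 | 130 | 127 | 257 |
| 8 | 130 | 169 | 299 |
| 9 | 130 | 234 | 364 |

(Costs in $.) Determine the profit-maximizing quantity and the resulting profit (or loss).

Profit at each row (π = 48x − TC): x=0: -130; x=1: -124; x=2: -100; x=3: -63; x=4: -21; x=5: 18; x=6: 57; x=7: 79; x=8: 85; x=9: 68.
Profit is maximized at x = 8. AVC there is 169/8 = $21.12 ≤ P, so producing beats shutting down (which would give -$130).

x = 8; profit = $85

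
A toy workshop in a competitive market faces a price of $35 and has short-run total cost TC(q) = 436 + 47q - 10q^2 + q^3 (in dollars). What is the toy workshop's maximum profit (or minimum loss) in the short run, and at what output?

Profit = -$364 at q = 6

AVC = 47 - 10q + q^2 has its minimum $22 at q = 5; price $35 clears that bar, so the firm operates.
With MC = 47 - 20q + 3q^2, P = MC on the upward-sloping part at q* = 6.
TR = 35·6 = 210. TC = 436 + 138 = 574. Profit = 210 − 574 = -$364.
Shutting down would mean losing the fixed cost of $436, so operating at a loss of $364 is better by $72.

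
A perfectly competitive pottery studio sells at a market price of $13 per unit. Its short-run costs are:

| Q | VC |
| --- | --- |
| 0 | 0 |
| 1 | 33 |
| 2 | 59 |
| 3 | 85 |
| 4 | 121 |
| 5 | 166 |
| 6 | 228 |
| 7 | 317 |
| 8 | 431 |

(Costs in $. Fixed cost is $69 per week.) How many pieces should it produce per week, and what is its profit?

Compute π = P·Q − TC at each output: Q=0: -69; Q=1: -89; Q=2: -102; Q=3: -115; Q=4: -138; Q=5: -170; Q=6: -219; Q=7: -295; Q=8: -396.
Profit is highest at Q = 0. Equivalently, the lowest AVC in the table is 85/3 ≈ $28.33 at Q = 3, and P = $13 falls below it — price never covers variable cost, so the firm shuts down and loses only its fixed cost.

Q = 0 (shut down); profit = -$69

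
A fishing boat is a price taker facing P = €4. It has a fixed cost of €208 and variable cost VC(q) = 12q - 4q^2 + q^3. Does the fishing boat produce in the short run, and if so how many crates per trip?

From TC, MC = TC'(q) = 12 - 8q + 3q^2 and AVC = VC/q = 12 - 4q + q^2.
AVC is minimized where dAVC/dq = -4 + 2q = 0, at q = 2; min AVC = 12 - 4·2 + 2^2 = €8.
P = €4 lies below min AVC = €8; no output level covers variable cost.
Best response: produce nothing and absorb the €208 fixed cost.

Shut down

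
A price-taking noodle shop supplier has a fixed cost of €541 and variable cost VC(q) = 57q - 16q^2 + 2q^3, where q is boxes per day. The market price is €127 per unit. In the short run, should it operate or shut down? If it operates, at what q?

Produce at q = 7

Strip out fixed cost: VC = 57q - 16q^2 + 2q^3. Then AVC = 57 - 16q + 2q^2 and MC = 57 - 32q + 6q^2.
AVC is minimized where dAVC/dq = -16 + 4q = 0, at q = 4; min AVC = 57 - 16·4 + 2·4^2 = €25.
Since P = €127 ≥ min AVC = €25, price covers variable cost and the firm should produce.
Solving P = MC: -70 - 32q + 6q^2 = 0 ⇒ q = -5/3 or 7. On the upward-sloping branch, q* = 7.
Check: AVC at q = 7 is €43 ≤ P, so revenue covers variable cost.
Profit = P·q − TC = 127·7 − 842 = €47.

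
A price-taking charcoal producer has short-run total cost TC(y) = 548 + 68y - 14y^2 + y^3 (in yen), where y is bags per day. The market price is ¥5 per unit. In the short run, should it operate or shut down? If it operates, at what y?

Shut down

From TC, MC = TC'(y) = 68 - 28y + 3y^2 and AVC = VC/y = 68 - 14y + y^2.
AVC hits its minimum where MC = AVC, at y = 7, giving min AVC = 68 - 14·7 + 7^2 = ¥19.
With P < min AVC (¥5 < ¥19), every unit sold adds to the loss.
Best response: produce nothing and absorb the ¥548 fixed cost.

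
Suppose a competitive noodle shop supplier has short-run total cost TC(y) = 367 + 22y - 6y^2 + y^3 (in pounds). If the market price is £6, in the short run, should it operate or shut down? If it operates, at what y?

Variable cost is VC = 22y - 6y^2 + y^3, so AVC = VC/y = 22 - 6y + y^2 and MC = dTC/dy = 22 - 12y + 3y^2.
AVC hits its minimum where MC = AVC, at y = 3, giving min AVC = 22 - 6·3 + 3^2 = £13.
P = £6 lies below min AVC = £13; no output level covers variable cost.
The firm minimizes its loss by shutting down and losing only its fixed cost of £367.

Shut down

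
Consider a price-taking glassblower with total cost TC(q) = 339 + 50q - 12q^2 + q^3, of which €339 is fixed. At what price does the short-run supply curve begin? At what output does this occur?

Short-run supply begins at min AVC. From VC = 50q - 12q^2 + q^3, AVC = 50 - 12q + q^2.
At the minimum of AVC, MC = AVC. MC = 50 - 24q + 3q^2; setting MC = AVC gives 2q^2 - 12q = 0, so q = 6. min AVC = 14.
For P < €14 the firm produces nothing.

€14 per unit, at q = 6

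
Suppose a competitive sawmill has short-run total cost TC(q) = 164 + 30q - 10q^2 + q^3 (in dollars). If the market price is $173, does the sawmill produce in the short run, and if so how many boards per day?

Strip out fixed cost: VC = 30q - 10q^2 + q^3. Then AVC = 30 - 10q + q^2 and MC = 30 - 20q + 3q^2.
AVC hits its minimum where MC = AVC, at q = 5, giving min AVC = 30 - 10·5 + 5^2 = $5.
Since P = $173 ≥ min AVC = $5, price covers variable cost and the firm should produce.
P = MC gives -143 - 20q + 3q^2 = 0, with roots -13/3 and 11. Take the larger (rising MC): q* = 11.
Check: AVC at q = 11 is $41 ≤ P, so revenue covers variable cost.
Profit = P·q − TC = 173·11 − 615 = $1288.

Produce at q = 11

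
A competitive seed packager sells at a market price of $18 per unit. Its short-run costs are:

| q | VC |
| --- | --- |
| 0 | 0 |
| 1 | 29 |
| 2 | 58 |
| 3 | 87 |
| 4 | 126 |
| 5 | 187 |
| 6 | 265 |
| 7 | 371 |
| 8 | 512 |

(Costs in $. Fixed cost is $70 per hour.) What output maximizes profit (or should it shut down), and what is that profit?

Profit at each row (π = 18q − TC): q=0: -70; q=1: -81; q=2: -92; q=3: -103; q=4: -124; q=5: -167; q=6: -227; q=7: -315; q=8: -438.
Profit is highest at q = 0. Equivalently, the lowest AVC in the table is 29/1 ≈ $29 at q = 1, and P = $18 falls below it — price never covers variable cost, so the firm shuts down and loses only its fixed cost.

q = 0 (shut down); profit = -$70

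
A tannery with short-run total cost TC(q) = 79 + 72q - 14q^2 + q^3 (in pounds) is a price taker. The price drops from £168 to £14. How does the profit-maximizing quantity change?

AVC = 72 - 14q + q^2, minimized at q = 7 where min AVC = £23. MC = 72 - 28q + 3q^2.
With P = £168 above the shutdown price, P = MC gives q = 12.
At P = £14 < min AVC = £23, price no longer covers variable cost at any output, so the firm shuts down: q = 0.

Output falls from 12 to 0 (the firm shuts down)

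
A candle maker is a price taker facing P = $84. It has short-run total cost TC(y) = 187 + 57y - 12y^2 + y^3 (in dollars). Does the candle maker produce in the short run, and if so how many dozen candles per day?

Strip out fixed cost: VC = 57y - 12y^2 + y^3. Then AVC = 57 - 12y + y^2 and MC = 57 - 24y + 3y^2.
The AVC parabola has its vertex at y = 12/2 = 6, where AVC = 57 - 12·6 + 6^2 = $21.
Because $84 ≥ $21, revenue can cover variable cost; the firm operates.
Set P = MC: 84 = 57 - 24y + 3y^2 → -27 - 24y + 3y^2 = 0. The roots are y = -1 and y = 9; the profit-maximizing output is on the rising part of MC, so y* = 9.
Check: AVC at y = 9 is $30 ≤ P, so revenue covers variable cost.
Profit = P·y − TC = 84·9 − 457 = $299.

Produce at y = 9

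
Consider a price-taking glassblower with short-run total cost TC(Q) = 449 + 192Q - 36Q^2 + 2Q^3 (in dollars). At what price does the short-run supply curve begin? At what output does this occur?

$30 per unit, at Q = 9

The shutdown price is the minimum of AVC. VC = 192Q - 36Q^2 + 2Q^3, so AVC = 192 - 36Q + 2Q^2.
dAVC/dQ = -36 + 4Q = 0 gives Q = 9. min AVC = 192 - 36·9 + 2·9^2 = 30.
The firm shuts down for any P below $30.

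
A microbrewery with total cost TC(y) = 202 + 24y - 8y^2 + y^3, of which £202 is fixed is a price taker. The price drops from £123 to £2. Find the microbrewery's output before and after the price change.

AVC = 24 - 8y + y^2, minimized at y = 4 where min AVC = £8. MC = 24 - 16y + 3y^2.
At P = £123 ≥ min AVC, set P = MC on the rising branch: y = 9.
At P = £2 < min AVC = £8, price no longer covers variable cost at any output, so the firm shuts down: y = 0.

Output falls from 9 to 0 (the firm shuts down)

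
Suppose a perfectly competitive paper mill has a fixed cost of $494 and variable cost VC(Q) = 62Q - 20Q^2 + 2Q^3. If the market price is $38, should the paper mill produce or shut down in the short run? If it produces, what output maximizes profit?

Produce at Q = 6

Strip out fixed cost: VC = 62Q - 20Q^2 + 2Q^3. Then AVC = 62 - 20Q + 2Q^2 and MC = 62 - 40Q + 6Q^2.
AVC hits its minimum where MC = AVC, at Q = 5, giving min AVC = 62 - 20·5 + 2·5^2 = $12.
Because $38 ≥ $12, revenue can cover variable cost; the firm operates.
Set P = MC: 38 = 62 - 40Q + 6Q^2 → 24 - 40Q + 6Q^2 = 0. The roots are Q = 2/3 and Q = 6; the profit-maximizing output is on the rising part of MC, so Q* = 6.
Check: AVC at Q = 6 is $14 ≤ P, so revenue covers variable cost.
Profit = P·Q − TC = 38·6 − 578 = -$350, a loss, but smaller than the $494 fixed cost the firm would lose by shutting down.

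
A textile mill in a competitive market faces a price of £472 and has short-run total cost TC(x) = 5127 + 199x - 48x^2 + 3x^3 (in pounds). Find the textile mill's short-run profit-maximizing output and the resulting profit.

Profit = -£57 at x = 13

AVC = 199 - 48x + 3x^2; min AVC = £7 at x = 8. Since P = £472 ≥ min AVC, the firm produces.
With MC = 199 - 96x + 9x^2, P = MC on the upward-sloping part at x* = 13.
TR = 472·13 = 6136. TC = 5127 + 1066 = 6193. Profit = 6136 − 6193 = -£57.
That loss of £57 beats the £5127 the firm would lose by shutting down; producing recovers £5070 of fixed cost.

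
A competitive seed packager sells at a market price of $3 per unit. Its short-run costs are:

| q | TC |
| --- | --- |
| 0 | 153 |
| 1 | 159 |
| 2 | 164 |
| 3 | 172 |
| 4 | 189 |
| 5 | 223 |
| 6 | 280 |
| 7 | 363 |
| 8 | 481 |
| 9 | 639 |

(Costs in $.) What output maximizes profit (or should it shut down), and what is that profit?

Compute π = P·q − TC at each output: q=0: -153; q=1: -156; q=2: -158; q=3: -163; q=4: -177; q=5: -208; q=6: -262; q=7: -342; q=8: -457; q=9: -612.
Profit is highest at q = 0. Equivalently, the lowest AVC in the table is 11/2 ≈ $5.50 at q = 2, and P = $3 falls below it — price never covers variable cost, so the firm shuts down and loses only its fixed cost.

q = 0 (shut down); profit = -$153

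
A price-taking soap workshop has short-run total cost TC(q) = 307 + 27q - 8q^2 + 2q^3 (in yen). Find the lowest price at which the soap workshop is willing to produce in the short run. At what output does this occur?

¥19 per unit, at q = 2

The firm shuts down when price falls below the minimum of average variable cost. AVC = VC/q = 27 - 8q + 2q^2.
At the minimum of AVC, MC = AVC. MC = 27 - 16q + 6q^2; setting MC = AVC gives 4q^2 - 8q = 0, so q = 2. min AVC = 19.
So the shutdown price is ¥19.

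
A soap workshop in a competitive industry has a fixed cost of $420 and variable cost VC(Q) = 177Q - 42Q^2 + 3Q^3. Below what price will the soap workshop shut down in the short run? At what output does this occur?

The firm shuts down when price falls below the minimum of average variable cost. AVC = VC/Q = 177 - 42Q + 3Q^2.
At the minimum of AVC, MC = AVC. MC = 177 - 84Q + 9Q^2; setting MC = AVC gives 6Q^2 - 42Q = 0, so Q = 7. min AVC = 30.
The firm shuts down for any P below $30.

$30 per unit, at Q = 7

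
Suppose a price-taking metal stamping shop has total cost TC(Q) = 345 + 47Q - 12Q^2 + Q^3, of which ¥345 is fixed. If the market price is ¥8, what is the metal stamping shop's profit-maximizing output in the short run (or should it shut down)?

Shut down

Variable cost is VC = 47Q - 12Q^2 + Q^3, so AVC = VC/Q = 47 - 12Q + Q^2 and MC = dTC/dQ = 47 - 24Q + 3Q^2.
AVC is minimized where dAVC/dQ = -12 + 2Q = 0, at Q = 6; min AVC = 47 - 12·6 + 6^2 = ¥11.
Since P = ¥8 < min AVC = ¥11, price fails to cover variable cost at any output.
Shutting down limits the loss to fixed cost, ¥345.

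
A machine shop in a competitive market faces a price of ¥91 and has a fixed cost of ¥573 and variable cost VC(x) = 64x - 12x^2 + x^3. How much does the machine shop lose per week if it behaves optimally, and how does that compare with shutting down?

AVC = 64 - 12x + x^2 has its minimum ¥28 at x = 6; price ¥91 clears that bar, so the firm operates.
With MC = 64 - 24x + 3x^2, P = MC on the upward-sloping part at x* = 9.
TR = 91·9 = 819. TC = 573 + 333 = 906. Profit = 819 − 906 = -¥87.
Shutting down would mean losing the fixed cost of ¥573, so operating at a loss of ¥87 is better by ¥486.

Profit = -¥87 at x = 9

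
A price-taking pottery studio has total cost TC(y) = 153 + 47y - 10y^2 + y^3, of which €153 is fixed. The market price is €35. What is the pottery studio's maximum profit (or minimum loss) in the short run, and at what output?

Profit = -€81 at y = 6

AVC = 47 - 10y + y^2; min AVC = €22 at y = 5. Since P = €35 ≥ min AVC, the firm produces.
With MC = 47 - 20y + 3y^2, P = MC on the upward-sloping part at y* = 6.
TR = 35·6 = 210. TC = 153 + 138 = 291. Profit = 210 − 291 = -€81.
Shutting down would mean losing the fixed cost of €153, so operating at a loss of €81 is better by €72.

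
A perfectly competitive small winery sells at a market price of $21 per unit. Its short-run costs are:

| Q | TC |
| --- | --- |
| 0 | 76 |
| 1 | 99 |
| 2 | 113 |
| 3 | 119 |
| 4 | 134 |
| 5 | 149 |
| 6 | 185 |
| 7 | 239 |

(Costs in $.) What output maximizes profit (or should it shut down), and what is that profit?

Q = 5; profit = -$44

Tabulate TR − TC: Q=0: -76; Q=1: -78; Q=2: -71; Q=3: -56; Q=4: -50; Q=5: -44; Q=6: -59; Q=7: -92.
Profit is maximized at Q = 5. AVC there is 73/5 = $14.60 ≤ P, so producing beats shutting down (which would give -$76).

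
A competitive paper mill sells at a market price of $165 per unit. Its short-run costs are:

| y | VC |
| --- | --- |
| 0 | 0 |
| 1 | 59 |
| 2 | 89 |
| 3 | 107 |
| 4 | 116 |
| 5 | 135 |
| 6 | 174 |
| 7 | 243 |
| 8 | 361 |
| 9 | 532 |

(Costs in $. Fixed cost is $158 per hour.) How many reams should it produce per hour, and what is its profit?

Compute π = P·y − TC at each output: y=0: -158; y=1: -52; y=2: 83; y=3: 230; y=4: 386; y=5: 532; y=6: 658; y=7: 754; y=8: 801; y=9: 795.
Profit is maximized at y = 8. AVC there is 361/8 = $45.12 ≤ P, so producing beats shutting down (which would give -$158).

y = 8; profit = $801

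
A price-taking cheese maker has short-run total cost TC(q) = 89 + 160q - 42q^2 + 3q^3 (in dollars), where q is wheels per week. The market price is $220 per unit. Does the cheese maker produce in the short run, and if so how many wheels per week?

Produce at q = 10

From TC, MC = TC'(q) = 160 - 84q + 9q^2 and AVC = VC/q = 160 - 42q + 3q^2.
The AVC parabola has its vertex at q = 42/6 = 7, where AVC = 160 - 42·7 + 3·7^2 = $13.
P = $220 exceeds min AVC = $13, so the firm stays open.
Solving P = MC: -60 - 84q + 9q^2 = 0 ⇒ q = -2/3 or 10. On the upward-sloping branch, q* = 10.
Check: AVC at q = 10 is $40 ≤ P, so revenue covers variable cost.
Profit = P·q − TC = 220·10 − 489 = $1711.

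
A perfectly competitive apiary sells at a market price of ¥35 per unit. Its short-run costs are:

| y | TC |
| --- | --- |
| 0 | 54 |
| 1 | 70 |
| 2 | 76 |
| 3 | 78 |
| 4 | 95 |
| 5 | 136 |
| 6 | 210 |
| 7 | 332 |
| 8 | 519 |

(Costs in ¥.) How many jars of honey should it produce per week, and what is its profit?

y = 4; profit = ¥45

Tabulate TR − TC: y=0: -54; y=1: -35; y=2: -6; y=3: 27; y=4: 45; y=5: 39; y=6: 0; y=7: -87; y=8: -239.
Profit is maximized at y = 4. AVC there is 41/4 = ¥10.25 ≤ P, so producing beats shutting down (which would give -¥54).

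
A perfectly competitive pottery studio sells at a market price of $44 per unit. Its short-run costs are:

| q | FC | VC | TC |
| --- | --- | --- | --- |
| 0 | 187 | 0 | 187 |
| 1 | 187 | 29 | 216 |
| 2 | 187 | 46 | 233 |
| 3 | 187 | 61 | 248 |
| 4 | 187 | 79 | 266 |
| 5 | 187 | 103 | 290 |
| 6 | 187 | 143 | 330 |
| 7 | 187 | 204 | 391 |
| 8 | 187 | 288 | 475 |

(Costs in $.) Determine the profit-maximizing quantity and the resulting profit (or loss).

Profit at each row (π = 44q − TC): q=0: -187; q=1: -172; q=2: -145; q=3: -116; q=4: -90; q=5: -70; q=6: -66; q=7: -83; q=8: -123.
Profit is maximized at q = 6. AVC there is 143/6 = $23.83 ≤ P, so producing beats shutting down (which would give -$187).

q = 6; profit = -$66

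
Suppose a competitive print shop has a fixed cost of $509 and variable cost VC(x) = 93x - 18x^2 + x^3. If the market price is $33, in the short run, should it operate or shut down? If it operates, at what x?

Produce at x = 10

From TC, MC = TC'(x) = 93 - 36x + 3x^2 and AVC = VC/x = 93 - 18x + x^2.
AVC is minimized where dAVC/dx = -18 + 2x = 0, at x = 9; min AVC = 93 - 18·9 + 9^2 = $12.
Because $33 ≥ $12, revenue can cover variable cost; the firm operates.
P = MC gives 60 - 36x + 3x^2 = 0, with roots 2 and 10. Take the larger (rising MC): x* = 10.
Check: AVC at x = 10 is $13 ≤ P, so revenue covers variable cost.
Profit = P·x − TC = 33·10 − 639 = -$309, a loss, but smaller than the $509 fixed cost the firm would lose by shutting down.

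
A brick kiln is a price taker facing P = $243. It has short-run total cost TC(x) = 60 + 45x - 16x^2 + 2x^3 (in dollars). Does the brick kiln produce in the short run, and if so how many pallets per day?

Produce at x = 9

Strip out fixed cost: VC = 45x - 16x^2 + 2x^3. Then AVC = 45 - 16x + 2x^2 and MC = 45 - 32x + 6x^2.
AVC is minimized where dAVC/dx = -16 + 4x = 0, at x = 4; min AVC = 45 - 16·4 + 2·4^2 = $13.
Since P = $243 ≥ min AVC = $13, price covers variable cost and the firm should produce.
Solving P = MC: -198 - 32x + 6x^2 = 0 ⇒ x = -11/3 or 9. On the upward-sloping branch, x* = 9.
Check: AVC at x = 9 is $63 ≤ P, so revenue covers variable cost.
Profit = P·x − TC = 243·9 − 627 = $1560.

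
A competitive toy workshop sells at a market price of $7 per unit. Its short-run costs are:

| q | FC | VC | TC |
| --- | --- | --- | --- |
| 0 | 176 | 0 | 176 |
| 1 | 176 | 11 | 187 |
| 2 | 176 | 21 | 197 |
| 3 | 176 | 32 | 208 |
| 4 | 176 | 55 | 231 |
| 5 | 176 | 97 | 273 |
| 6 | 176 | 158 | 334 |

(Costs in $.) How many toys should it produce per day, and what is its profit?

Tabulate TR − TC: q=0: -176; q=1: -180; q=2: -183; q=3: -187; q=4: -203; q=5: -238; q=6: -292.
Profit is highest at q = 0. Equivalently, the lowest AVC in the table is 21/2 ≈ $10.50 at q = 2, and P = $7 falls below it — price never covers variable cost, so the firm shuts down and loses only its fixed cost.

q = 0 (shut down); profit = -$176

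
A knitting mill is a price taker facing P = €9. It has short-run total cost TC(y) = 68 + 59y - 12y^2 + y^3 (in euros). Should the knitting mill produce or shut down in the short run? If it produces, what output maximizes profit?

Shut down

Variable cost is VC = 59y - 12y^2 + y^3, so AVC = VC/y = 59 - 12y + y^2 and MC = dTC/dy = 59 - 24y + 3y^2.
AVC hits its minimum where MC = AVC, at y = 6, giving min AVC = 59 - 12·6 + 6^2 = €23.
Since P = €9 < min AVC = €23, price fails to cover variable cost at any output.
Shutting down limits the loss to fixed cost, €68.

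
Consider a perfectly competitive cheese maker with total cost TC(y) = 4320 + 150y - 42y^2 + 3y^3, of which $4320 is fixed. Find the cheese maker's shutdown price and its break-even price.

Shutdown price = min AVC. AVC = 150 - 42y + 3y^2, with vertex at y = 7 and minimum $3.
ATC = 4320/y + 150 - 42y + 3y^2. Setting dATC/dy = −4320/y^2 − 42 + 6y = 0 gives y = 12 (since 6·12^3 − 42·12^2 = 4320).
min ATC = 4320/12 + 150 − 42·12 + 3·12^2 = $438. That is the break-even price.
Between these two prices the firm operates at a loss; above $438 it earns a profit.

Shutdown price = $3; break-even price = $438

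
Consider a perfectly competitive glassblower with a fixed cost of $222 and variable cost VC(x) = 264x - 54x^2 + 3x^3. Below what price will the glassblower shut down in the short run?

The firm shuts down when price falls below the minimum of average variable cost. AVC = VC/x = 264 - 54x + 3x^2.
At the minimum of AVC, MC = AVC. MC = 264 - 108x + 9x^2; setting MC = AVC gives 6x^2 - 54x = 0, so x = 9. min AVC = 21.
The firm shuts down for any P below $21.

$21 per unit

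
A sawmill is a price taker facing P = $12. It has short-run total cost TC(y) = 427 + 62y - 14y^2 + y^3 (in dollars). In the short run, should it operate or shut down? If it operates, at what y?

Shut down

Variable cost is VC = 62y - 14y^2 + y^3, so AVC = VC/y = 62 - 14y + y^2 and MC = dTC/dy = 62 - 28y + 3y^2.
AVC hits its minimum where MC = AVC, at y = 7, giving min AVC = 62 - 14·7 + 7^2 = $13.
With P < min AVC ($12 < $13), every unit sold adds to the loss.
Best response: produce nothing and absorb the $427 fixed cost.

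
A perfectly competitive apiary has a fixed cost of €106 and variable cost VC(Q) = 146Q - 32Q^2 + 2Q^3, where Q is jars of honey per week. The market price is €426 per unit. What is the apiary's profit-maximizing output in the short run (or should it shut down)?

Strip out fixed cost: VC = 146Q - 32Q^2 + 2Q^3. Then AVC = 146 - 32Q + 2Q^2 and MC = 146 - 64Q + 6Q^2.
The AVC parabola has its vertex at Q = 32/4 = 8, where AVC = 146 - 32·8 + 2·8^2 = €18.
P = €426 exceeds min AVC = €18, so the firm stays open.
P = MC gives -280 - 64Q + 6Q^2 = 0, with roots -10/3 and 14. Take the larger (rising MC): Q* = 14.
Check: AVC at Q = 14 is €90 ≤ P, so revenue covers variable cost.
Profit = P·Q − TC = 426·14 − 1366 = €4598.

Produce at Q = 14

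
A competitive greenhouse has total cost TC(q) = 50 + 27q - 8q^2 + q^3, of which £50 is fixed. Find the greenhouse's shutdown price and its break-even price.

AVC = 27 - 8q + q^2; minimized at q = 4, giving min AVC = £11. That is the shutdown price.
ATC = 50/q + 27 - 8q + q^2. Setting dATC/dq = −50/q^2 − 8 + 2q = 0 gives q = 5 (since 2·5^3 − 8·5^2 = 50).
min ATC = 50/5 + 27 − 8·5 + 5^2 = £22. That is the break-even price.
Between these two prices the firm operates at a loss; above £22 it earns a profit.

Shutdown price = £11; break-even price = £22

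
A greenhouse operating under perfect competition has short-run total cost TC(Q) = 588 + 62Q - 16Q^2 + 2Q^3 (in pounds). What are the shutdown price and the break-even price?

AVC = 62 - 16Q + 2Q^2; minimized at Q = 4, giving min AVC = £30. That is the shutdown price.
ATC = 588/Q + 62 - 16Q + 2Q^2. Setting dATC/dQ = −588/Q^2 − 16 + 4Q = 0 gives Q = 7 (since 4·7^3 − 16·7^2 = 588).
min ATC = 588/7 + 62 − 16·7 + 2·7^2 = £132. That is the break-even price.
Between these two prices the firm operates at a loss; above £132 it earns a profit.

Shutdown price = £30; break-even price = £132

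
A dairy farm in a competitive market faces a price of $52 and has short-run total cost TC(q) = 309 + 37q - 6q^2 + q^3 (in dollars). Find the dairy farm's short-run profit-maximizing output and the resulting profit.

Profit = -$209 at q = 5

AVC = 37 - 6q + q^2 has its minimum $28 at q = 3; price $52 clears that bar, so the firm operates.
MC = 37 - 12q + 3q^2. Setting P = MC and taking the root on the rising branch gives q* = 5.
TR = 52·5 = 260. TC = 309 + 160 = 469. Profit = 260 − 469 = -$209.
By producing, the firm covers all variable cost plus $100 of fixed cost; shutting down would lose the full $309.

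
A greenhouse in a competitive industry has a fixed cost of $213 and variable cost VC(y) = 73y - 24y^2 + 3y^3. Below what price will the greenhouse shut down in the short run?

The firm shuts down when price falls below the minimum of average variable cost. AVC = VC/y = 73 - 24y + 3y^2.
dAVC/dy = -24 + 6y = 0 gives y = 4. min AVC = 73 - 24·4 + 3·4^2 = 25.
For P < $25 the firm produces nothing.

$25 per unit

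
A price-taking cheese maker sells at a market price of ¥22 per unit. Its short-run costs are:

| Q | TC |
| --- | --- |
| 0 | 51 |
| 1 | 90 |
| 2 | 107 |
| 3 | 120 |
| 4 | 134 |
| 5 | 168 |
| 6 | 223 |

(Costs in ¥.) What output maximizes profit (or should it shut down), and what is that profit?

Profit at each row (π = 22Q − TC): Q=0: -51; Q=1: -68; Q=2: -63; Q=3: -54; Q=4: -46; Q=5: -58; Q=6: -91.
Profit is maximized at Q = 4. AVC there is 83/4 = ¥20.75 ≤ P, so producing beats shutting down (which would give -¥51).

Q = 4; profit = -¥46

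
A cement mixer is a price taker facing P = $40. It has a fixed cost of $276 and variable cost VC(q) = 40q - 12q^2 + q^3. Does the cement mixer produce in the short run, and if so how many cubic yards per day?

Produce at q = 8

Strip out fixed cost: VC = 40q - 12q^2 + q^3. Then AVC = 40 - 12q + q^2 and MC = 40 - 24q + 3q^2.
The AVC parabola has its vertex at q = 12/2 = 6, where AVC = 40 - 12·6 + 6^2 = $4.
Since P = $40 ≥ min AVC = $4, price covers variable cost and the firm should produce.
Solving P = MC: -24q + 3q^2 = 0 ⇒ q = 0 or 8. On the upward-sloping branch, q* = 8.
Check: AVC at q = 8 is $8 ≤ P, so revenue covers variable cost.
Profit = P·q − TC = 40·8 − 340 = -$20, a loss, but smaller than the $276 fixed cost the firm would lose by shutting down.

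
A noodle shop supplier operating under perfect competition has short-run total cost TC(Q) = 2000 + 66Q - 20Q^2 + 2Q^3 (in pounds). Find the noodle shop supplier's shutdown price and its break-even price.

Shutdown price = min AVC. AVC = 66 - 20Q + 2Q^2, with vertex at Q = 5 and minimum £16.
ATC = 2000/Q + 66 - 20Q + 2Q^2. Setting dATC/dQ = −2000/Q^2 − 20 + 4Q = 0 gives Q = 10 (since 4·10^3 − 20·10^2 = 2000).
min ATC = 2000/10 + 66 − 20·10 + 2·10^2 = £266. That is the break-even price.
For £16 ≤ P < £266 the firm produces at a loss; below £16 it shuts down.

Shutdown price = £16; break-even price = £266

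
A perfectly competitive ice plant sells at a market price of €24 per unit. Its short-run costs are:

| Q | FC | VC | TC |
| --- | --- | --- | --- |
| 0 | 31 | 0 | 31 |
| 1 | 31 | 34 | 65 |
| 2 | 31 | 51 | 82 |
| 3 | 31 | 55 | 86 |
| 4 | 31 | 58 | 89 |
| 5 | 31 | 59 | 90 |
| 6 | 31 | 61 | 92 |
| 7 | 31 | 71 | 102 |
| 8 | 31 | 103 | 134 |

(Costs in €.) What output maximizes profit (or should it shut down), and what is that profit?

Q = 7; profit = €66

Compute π = P·Q − TC at each output: Q=0: -31; Q=1: -41; Q=2: -34; Q=3: -14; Q=4: 7; Q=5: 30; Q=6: 52; Q=7: 66; Q=8: 58.
Profit is maximized at Q = 7. AVC there is 71/7 = €10.14 ≤ P, so producing beats shutting down (which would give -€31).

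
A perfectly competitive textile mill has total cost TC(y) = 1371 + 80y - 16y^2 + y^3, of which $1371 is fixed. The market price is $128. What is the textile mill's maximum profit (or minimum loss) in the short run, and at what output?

AVC = 80 - 16y + y^2; min AVC = $16 at y = 8. Since P = $128 ≥ min AVC, the firm produces.
MC = 80 - 32y + 3y^2. Setting P = MC and taking the root on the rising branch gives y* = 12.
TR = 128·12 = 1536. TC = 1371 + 384 = 1755. Profit = 1536 − 1755 = -$219.
That loss of $219 beats the $1371 the firm would lose by shutting down; producing recovers $1152 of fixed cost.

Profit = -$219 at y = 12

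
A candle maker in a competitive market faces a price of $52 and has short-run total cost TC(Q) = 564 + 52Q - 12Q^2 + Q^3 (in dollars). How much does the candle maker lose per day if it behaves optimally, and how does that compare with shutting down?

Profit = -$308 at Q = 8

AVC = 52 - 12Q + Q^2 has its minimum $16 at Q = 6; price $52 clears that bar, so the firm operates.
MC = 52 - 24Q + 3Q^2. Setting P = MC and taking the root on the rising branch gives Q* = 8.
TR = 52·8 = 416. TC = 564 + 160 = 724. Profit = 416 − 724 = -$308.
That loss of $308 beats the $564 the firm would lose by shutting down; producing recovers $256 of fixed cost.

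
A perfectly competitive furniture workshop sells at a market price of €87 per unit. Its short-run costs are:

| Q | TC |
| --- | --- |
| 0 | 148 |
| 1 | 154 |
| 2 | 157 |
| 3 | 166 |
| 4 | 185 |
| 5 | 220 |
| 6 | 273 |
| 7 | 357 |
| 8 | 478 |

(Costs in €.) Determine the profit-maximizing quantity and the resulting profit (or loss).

Compute π = P·Q − TC at each output: Q=0: -148; Q=1: -67; Q=2: 17; Q=3: 95; Q=4: 163; Q=5: 215; Q=6: 249; Q=7: 252; Q=8: 218.
Profit is maximized at Q = 7. AVC there is 209/7 = €29.86 ≤ P, so producing beats shutting down (which would give -€148).

Q = 7; profit = €252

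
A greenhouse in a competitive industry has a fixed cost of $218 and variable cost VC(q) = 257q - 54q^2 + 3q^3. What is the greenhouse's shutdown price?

$14 per unit

The firm shuts down when price falls below the minimum of average variable cost. AVC = VC/q = 257 - 54q + 3q^2.
dAVC/dq = -54 + 6q = 0 gives q = 9. min AVC = 257 - 54·9 + 3·9^2 = 14.
For P < $14 the firm produces nothing.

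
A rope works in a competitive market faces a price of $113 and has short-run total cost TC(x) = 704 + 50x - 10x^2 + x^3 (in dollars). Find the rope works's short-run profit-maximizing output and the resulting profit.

AVC = 50 - 10x + x^2 has its minimum $25 at x = 5; price $113 clears that bar, so the firm operates.
MC = 50 - 20x + 3x^2. Setting P = MC and taking the root on the rising branch gives x* = 9.
TR = 113·9 = 1017. TC = 704 + 369 = 1073. Profit = 1017 − 1073 = -$56.
Shutting down would mean losing the fixed cost of $704, so operating at a loss of $56 is better by $648.

Profit = -$56 at x = 9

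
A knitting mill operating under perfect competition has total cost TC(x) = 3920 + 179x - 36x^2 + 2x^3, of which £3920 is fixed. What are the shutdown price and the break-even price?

Shutdown price = min AVC. AVC = 179 - 36x + 2x^2, with vertex at x = 9 and minimum £17.
ATC = 3920/x + 179 - 36x + 2x^2. Setting dATC/dx = −3920/x^2 − 36 + 4x = 0 gives x = 14 (since 4·14^3 − 36·14^2 = 3920).
min ATC = 3920/14 + 179 − 36·14 + 2·14^2 = £347. That is the break-even price.
Between these two prices the firm operates at a loss; above £347 it earns a profit.

Shutdown price = £17; break-even price = £347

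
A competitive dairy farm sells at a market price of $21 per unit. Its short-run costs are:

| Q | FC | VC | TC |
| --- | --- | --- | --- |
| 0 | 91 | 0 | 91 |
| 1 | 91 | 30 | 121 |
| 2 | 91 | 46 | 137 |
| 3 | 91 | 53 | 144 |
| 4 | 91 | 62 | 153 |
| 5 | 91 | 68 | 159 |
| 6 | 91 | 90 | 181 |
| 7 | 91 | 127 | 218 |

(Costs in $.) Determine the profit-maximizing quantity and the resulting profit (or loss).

Q = 5; profit = -$54

Tabulate TR − TC: Q=0: -91; Q=1: -100; Q=2: -95; Q=3: -81; Q=4: -69; Q=5: -54; Q=6: -55; Q=7: -71.
Profit is maximized at Q = 5. AVC there is 68/5 = $13.60 ≤ P, so producing beats shutting down (which would give -$91).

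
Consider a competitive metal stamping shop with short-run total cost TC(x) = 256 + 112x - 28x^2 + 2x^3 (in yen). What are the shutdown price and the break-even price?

AVC = 112 - 28x + 2x^2; minimized at x = 7, giving min AVC = ¥14. That is the shutdown price.
ATC = 256/x + 112 - 28x + 2x^2. Setting dATC/dx = −256/x^2 − 28 + 4x = 0 gives x = 8 (since 4·8^3 − 28·8^2 = 256).
min ATC = 256/8 + 112 − 28·8 + 2·8^2 = ¥48. That is the break-even price.
For ¥14 ≤ P < ¥48 the firm produces at a loss; below ¥14 it shuts down.

Shutdown price = ¥14; break-even price = ¥48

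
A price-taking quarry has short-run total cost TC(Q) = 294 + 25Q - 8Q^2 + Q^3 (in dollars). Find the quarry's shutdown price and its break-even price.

Shutdown price = $9; break-even price = $60

AVC = 25 - 8Q + Q^2; minimized at Q = 4, giving min AVC = $9. That is the shutdown price.
ATC = 294/Q + 25 - 8Q + Q^2. Setting dATC/dQ = −294/Q^2 − 8 + 2Q = 0 gives Q = 7 (since 2·7^3 − 8·7^2 = 294).
min ATC = 294/7 + 25 − 8·7 + 7^2 = $60. That is the break-even price.
For $9 ≤ P < $60 the firm produces at a loss; below $9 it shuts down.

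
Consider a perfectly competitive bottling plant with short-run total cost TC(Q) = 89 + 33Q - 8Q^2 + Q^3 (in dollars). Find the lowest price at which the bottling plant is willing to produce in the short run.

$17 per unit

The shutdown price is the minimum of AVC. VC = 33Q - 8Q^2 + Q^3, so AVC = 33 - 8Q + Q^2.
dAVC/dQ = -8 + 2Q = 0 gives Q = 4. min AVC = 33 - 8·4 + 4^2 = 17.
The firm shuts down for any P below $17.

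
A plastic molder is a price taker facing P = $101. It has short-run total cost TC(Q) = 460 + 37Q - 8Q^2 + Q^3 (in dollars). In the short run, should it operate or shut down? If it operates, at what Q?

Strip out fixed cost: VC = 37Q - 8Q^2 + Q^3. Then AVC = 37 - 8Q + Q^2 and MC = 37 - 16Q + 3Q^2.
The AVC parabola has its vertex at Q = 8/2 = 4, where AVC = 37 - 8·4 + 4^2 = $21.
Because $101 ≥ $21, revenue can cover variable cost; the firm operates.
Set P = MC: 101 = 37 - 16Q + 3Q^2 → -64 - 16Q + 3Q^2 = 0. The roots are Q = -8/3 and Q = 8; the profit-maximizing output is on the rising part of MC, so Q* = 8.
Check: AVC at Q = 8 is $37 ≤ P, so revenue covers variable cost.
Profit = P·Q − TC = 101·8 − 756 = $52.

Produce at Q = 8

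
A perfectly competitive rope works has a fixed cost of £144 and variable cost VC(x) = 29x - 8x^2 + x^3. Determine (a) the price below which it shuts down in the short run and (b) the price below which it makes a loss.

Shutdown price = £13; break-even price = £41

AVC = 29 - 8x + x^2; minimized at x = 4, giving min AVC = £13. That is the shutdown price.
ATC = 144/x + 29 - 8x + x^2. Setting dATC/dx = −144/x^2 − 8 + 2x = 0 gives x = 6 (since 2·6^3 − 8·6^2 = 144).
min ATC = 144/6 + 29 − 8·6 + 6^2 = £41. That is the break-even price.
For £13 ≤ P < £41 the firm produces at a loss; below £13 it shuts down.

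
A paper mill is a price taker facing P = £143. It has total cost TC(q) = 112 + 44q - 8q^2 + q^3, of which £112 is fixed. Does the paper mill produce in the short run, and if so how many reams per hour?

Produce at q = 9

Variable cost is VC = 44q - 8q^2 + q^3, so AVC = VC/q = 44 - 8q + q^2 and MC = dTC/dq = 44 - 16q + 3q^2.
AVC is minimized where dAVC/dq = -8 + 2q = 0, at q = 4; min AVC = 44 - 8·4 + 4^2 = £28.
Because £143 ≥ £28, revenue can cover variable cost; the firm operates.
P = MC gives -99 - 16q + 3q^2 = 0, with roots -11/3 and 9. Take the larger (rising MC): q* = 9.
Check: AVC at q = 9 is £53 ≤ P, so revenue covers variable cost.
Profit = P·q − TC = 143·9 − 589 = £698.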